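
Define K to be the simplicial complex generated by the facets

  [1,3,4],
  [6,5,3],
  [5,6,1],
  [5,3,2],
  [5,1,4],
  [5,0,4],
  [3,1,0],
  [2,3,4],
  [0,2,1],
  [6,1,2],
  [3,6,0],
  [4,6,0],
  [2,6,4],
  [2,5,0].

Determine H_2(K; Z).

H_2 ≅ Z.

We work with the vertex ordering 0 < 1 < 2 < 3 < 4 < 5 < 6. The simplices of K, each written with vertices in increasing order, are:

  0-simplices (7): [0], [1], [2], [3], [4], [5], [6]
  1-simplices (21): [0,1], [0,2], [0,3], [0,4], [0,5], [0,6], [1,2], [1,3], [1,4], [1,5], [1,6], [2,3], [2,4], [2,5], [2,6], [3,4], [3,5], [3,6], [4,5], [4,6], [5,6]
  2-simplices (14): [0,1,2], [0,1,3], [0,2,5], [0,3,6], [0,4,5], [0,4,6], [1,2,6], [1,3,4], [1,4,5], [1,5,6], [2,3,4], [2,3,5], [2,4,6], [3,5,6]

Hence C_0 ≅ Z^7, C_1 ≅ Z^21, C_2 ≅ Z^14.

The boundary map ∂_1: C_1 → C_0 is given by ∂[p,q] = [q] − [p].
The resulting 7×21 matrix has rank 6, and its Smith normal form has invariant factors (1,1,1,1,1,1).

The boundary map ∂_2: C_2 → C_1 acts by ∂[p,q,r] = [q,r] − [p,r] + [p,q]. For instance
  ∂[0,4,5] = [4,5] − [0,5] + [0,4],
  ∂[1,5,6] = [5,6] − [1,6] + [1,5].
As a 21×14 matrix over Z this has rank 13, with invariant factors (1,1,1,1,1,1,1,1,1,1,1,1,1).

Now H_k = ker ∂_k / im ∂_{k+1}, so:

  H_2: rank ker ∂_2 − rank ∂_3 = (14 − 13) − 0 = 1, and there is no ∂_3, so H_2 = Z.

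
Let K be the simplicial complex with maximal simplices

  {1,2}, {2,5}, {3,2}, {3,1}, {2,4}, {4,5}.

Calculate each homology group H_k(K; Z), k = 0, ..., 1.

Take the total order 1 < 2 < 3 < 4 < 5 on the vertex set. Then K (dimension 1) consists of the simplices:

  0-simplices (5): [1], [2], [3], [4], [5]
  1-simplices (6): [1,2], [1,3], [2,3], [2,4], [2,5], [4,5]

giving chain groups C_0 ≅ Z^5, C_1 ≅ Z^6.

The boundary map ∂_1: C_1 → C_0 is given by ∂[p,q] = [q] − [p].
The resulting 5×6 matrix has rank 4, and its Smith normal form has invariant factors (1,1,1,1).

Now H_k = ker ∂_k / im ∂_{k+1}, so:

  H_0: rank C_0 − rank ∂_1 = 5 − 4 = 1, and the invariant factors of ∂_1 are all 1, so H_0 ≅ Z.
  H_1: rank ker ∂_1 − rank ∂_2 = (6 − 4) − 0 = 2, and there is no ∂_2, so H_1 ≅ Z^2.

(K is a triangulation of a wedge of 2 circles.)

H_0 ≅ Z,  H_1 ≅ Z^2.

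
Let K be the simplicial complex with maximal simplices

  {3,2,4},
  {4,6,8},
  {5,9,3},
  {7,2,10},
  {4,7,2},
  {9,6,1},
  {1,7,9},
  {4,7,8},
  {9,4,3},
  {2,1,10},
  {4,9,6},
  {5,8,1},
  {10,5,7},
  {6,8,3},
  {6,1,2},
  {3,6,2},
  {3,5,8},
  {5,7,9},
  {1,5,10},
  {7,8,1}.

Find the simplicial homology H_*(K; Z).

Fix the vertex order 1 < 2 < 3 < 4 < 5 < 6 < 7 < 8 < 9 < 10 and write every simplex with vertices in increasing order. Then dim K = 2 and the simplices of K are:

  0-simplices (10): [1], [2], [3], [4], [5], [6], [7], [8], [9], [10]
  1-simplices (30): (30 of them)
  2-simplices (20): (20 of them)

Hence C_0 ≅ Z^10, C_1 ≅ Z^30, C_2 ≅ Z^20.

The boundary map ∂_1: C_1 → C_0 is given by ∂[p,q] = [q] − [p].
As a 10×30 matrix over Z this has rank 9, with invariant factors (1,1,1,1,1,1,1,1,1).

Boundary ∂_2: C_2 → C_1 maps a triangle to the signed sum of its edges. For instance
  ∂[1,5,10] = [5,10] − [1,10] + [1,5],
  ∂[1,2,10] = [2,10] − [1,10] + [1,2].
As a 30×20 matrix over Z this has rank 20, with invariant factors (1,1,1,1,1,1,1,1,1,1,1,1,1,1,1,1,1,1,1,2).

Computing H_k = (kernel of ∂_k) / (image of ∂_{k+1}):

  H_0: rank C_0 − rank ∂_1 = 10 − 9 = 1, and the invariant factors of ∂_1 are all 1, so H_0 = Z.
  H_1: rank ker ∂_1 − rank ∂_2 = (30 − 9) − 20 = 1, and ∂_2 has invariant factor 2 > 1, so H_1 = Z × Z/2.
  H_2: rank ker ∂_2 − rank ∂_3 = (20 − 20) − 0 = 0, and there is no ∂_3, so H_2 = 0.

H_0 = Z,  H_1 = Z × Z/2,  H_2 = 0.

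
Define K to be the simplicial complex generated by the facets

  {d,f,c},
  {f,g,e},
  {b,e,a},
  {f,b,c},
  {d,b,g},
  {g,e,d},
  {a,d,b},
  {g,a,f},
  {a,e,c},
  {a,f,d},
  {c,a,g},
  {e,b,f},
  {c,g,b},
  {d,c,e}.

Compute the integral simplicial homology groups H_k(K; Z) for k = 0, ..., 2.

H_0 = Z,  H_1 = Z^2,  H_2 = Z.

Order the vertices as a < b < c < d < e < f < g. Listing each simplex with vertices in this order, K has dimension 2 with simplices:

  0-simplices (7): a, b, c, d, e, f, g
  1-simplices (21): ab, ac, ad, ae, af, ag, bc, bd, be, bf, bg, cd, ce, cf, cg, de, df, dg, ef, eg, fg
  2-simplices (14): abd, abe, ace, acg, adf, afg, bcf, bcg, bdg, bef, cde, cdf, deg, efg

so the chain groups are C_0 ≅ Z^7, C_1 ≅ Z^21, C_2 ≅ Z^14.

The boundary map ∂_1: C_1 → C_0 maps an edge to its endpoints' difference, ∂[p,q] = q − p. For instance
  ∂ef = f − e.
The 7×21 boundary matrix has rank 6 and Smith normal form diag(1,1,1,1,1,1).

Boundary ∂_2: C_2 → C_1 sends each 2-simplex [p,q,r] to [q,r] − [p,r] + [p,q]. For instance
  ∂adf = df − af + ad,
  ∂deg = eg − dg + de.
The resulting 21×14 matrix has rank 13, and its Smith normal form has invariant factors (1,1,1,1,1,1,1,1,1,1,1,1,1).

Reading off H_k = ker ∂_k / im ∂_{k+1}:

  H_0: rank C_0 − rank ∂_1 = 7 − 6 = 1, and the invariant factors of ∂_1 are all 1, so H_0 ≅ Z.
  H_1: rank ker ∂_1 − rank ∂_2 = (21 − 6) − 13 = 2, and the invariant factors of ∂_2 are all 1, so H_1 ≅ Z^2.
  H_2: rank ker ∂_2 − rank ∂_3 = (14 − 13) − 0 = 1, and there is no ∂_3, so H_2 ≅ Z.

As a check, the Euler characteristic is 7 − 21 + 14 = 0, which agrees with 1 − 2 + 1 = 0.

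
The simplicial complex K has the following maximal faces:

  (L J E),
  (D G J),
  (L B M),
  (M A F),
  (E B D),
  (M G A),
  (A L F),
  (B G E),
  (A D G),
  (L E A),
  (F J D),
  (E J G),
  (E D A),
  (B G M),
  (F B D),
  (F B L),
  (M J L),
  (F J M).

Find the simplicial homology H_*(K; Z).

We work with the vertex ordering A < B < D < E < F < G < J < L < M. The simplices of K, each written with vertices in increasing order, are:

  0-simplices (9): A, B, D, E, F, G, J, L, M
  1-simplices (27): AD, AE, AF, AG, AL, AM, BD, BE, BF, BG, BL, BM, DE, DF, DG, DJ, EG, EJ, EL, FJ, FL, FM, GJ, GM, JL, JM, LM
  2-simplices (18): ADE, ADG, AEL, AFL, AFM, AGM, BDE, BDF, BEG, BFL, BGM, BLM, DFJ, DGJ, EGJ, EJL, FJM, JLM

so the chain groups are C_0 ≅ Z^9, C_1 ≅ Z^27, C_2 ≅ Z^18.

Boundary ∂_1: C_1 → C_0 maps an edge to its endpoints' difference, ∂[p,q] = q − p. For instance
  ∂AM = M − A.
The resulting 9×27 matrix has rank 8, and its Smith normal form has invariant factors (1,1,1,1,1,1,1,1).

∂_2: C_2 → C_1 acts by ∂[p,q,r] = [q,r] − [p,r] + [p,q]. For instance
  ∂DGJ = GJ − DJ + DG,
  ∂AFL = FL − AL + AF.
As a 27×18 matrix over Z this has rank 18, with invariant factors (1,1,1,1,1,1,1,1,1,1,1,1,1,1,1,1,1,2).

Reading off H_k = ker ∂_k / im ∂_{k+1}:

  H_0: rank C_0 − rank ∂_1 = 9 − 8 = 1, and the invariant factors of ∂_1 are all 1, so H_0 ≅ Z.
  H_1: rank ker ∂_1 − rank ∂_2 = (27 − 8) − 18 = 1, and ∂_2 has invariant factor 2 > 1, so H_1 ≅ Z ⊕ Z/2.
  H_2: rank ker ∂_2 − rank ∂_3 = (18 − 18) − 0 = 0, and there is no ∂_3, so H_2 ≅ 0.

As a check, the Euler characteristic is 9 − 27 + 18 = 0, which agrees with 1 − 1 + 0 = 0.
(K is a triangulation of the Klein bottle.)

H_0 ≅ Z,  H_1 ≅ Z ⊕ Z/2,  H_2 = 0.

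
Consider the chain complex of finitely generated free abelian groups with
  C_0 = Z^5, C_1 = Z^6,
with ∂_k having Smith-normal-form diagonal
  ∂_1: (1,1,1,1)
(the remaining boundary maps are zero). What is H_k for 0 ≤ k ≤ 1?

H_0: b_0 = 5 − 0 − 4 = 1; torsion from ∂_1 factors > 1: none. So H_0 ≅ Z.
H_1: b_1 = 6 − 4 − 0 = 2; torsion from ∂_2 factors > 1: none. So H_1 ≅ Z^2.

H_0 ≅ Z,  H_1 ≅ Z^2.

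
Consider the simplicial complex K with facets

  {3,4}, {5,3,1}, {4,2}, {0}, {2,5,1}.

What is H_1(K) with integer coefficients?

Fix the vertex order 0 < 1 < 2 < 3 < 4 < 5 and write every simplex with vertices in increasing order. Then dim K = 2 and the simplices of K are:

  0-simplices (6): [0], [1], [2], [3], [4], [5]
  1-simplices (7): [1,2], [1,3], [1,5], [2,4], [2,5], [3,4], [3,5]
  2-simplices (2): [1,2,5], [1,3,5]

giving chain groups C_0 ≅ Z^6, C_1 ≅ Z^7, C_2 ≅ Z^2.

Boundary ∂_1: C_1 → C_0 maps an edge to its endpoints' difference, ∂[p,q] = q − p.
The resulting 6×7 matrix has rank 4, and its Smith normal form has invariant factors (1,1,1,1).

Boundary ∂_2: C_2 → C_1 sends each 2-simplex [p,q,r] to [q,r] − [p,r] + [p,q]. For instance
  ∂[1,2,5] = [2,5] − [1,5] + [1,2],
  ∂[1,3,5] = [3,5] − [1,5] + [1,3].
The 7×2 boundary matrix has rank 2 and Smith normal form diag(1,1).

From H_k ≅ ker(∂_k) / im(∂_{k+1}) we obtain:

  H_1: rank ker ∂_1 − rank ∂_2 = (7 − 4) − 2 = 1, and the invariant factors of ∂_2 are all 1, so H_1 = Z.

H_1 ≅ Z.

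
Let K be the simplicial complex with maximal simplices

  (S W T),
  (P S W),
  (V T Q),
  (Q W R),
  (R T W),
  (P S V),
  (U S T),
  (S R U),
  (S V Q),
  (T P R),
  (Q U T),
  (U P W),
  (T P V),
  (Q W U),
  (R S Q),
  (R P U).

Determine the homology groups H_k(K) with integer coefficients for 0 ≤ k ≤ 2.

Order the vertices as P < Q < R < S < T < U < V < W. Listing each simplex with vertices in this order, K has dimension 2 with simplices:

  0-simplices (8): P, Q, R, S, T, U, V, W
  1-simplices (24): PR, PS, PT, PU, PV, PW, QR, QS, QT, QU, QV, QW, RS, RT, RU, RW, ST, SU, SV, SW, TU, TV, TW, UW
  2-simplices (16): PRT, PRU, PSV, PSW, PTV, PUW, QRS, QRW, QSV, QTU, QTV, QUW, RSU, RTW, STU, STW

Hence C_0 ≅ Z^8, C_1 ≅ Z^24, C_2 ≅ Z^16.

Boundary ∂_1: C_1 → C_0 sends each edge [p,q] (with p < q) to q − p.
The 8×24 boundary matrix has rank 7 and Smith normal form diag(1,1,1,1,1,1,1).

Boundary ∂_2: C_2 → C_1 maps a triangle to the signed sum of its edges. For instance
  ∂STU = TU − SU + ST,
  ∂RSU = SU − RU + RS.
The resulting 24×16 matrix has rank 15, and its Smith normal form has invariant factors (1,1,1,1,1,1,1,1,1,1,1,1,1,1,1).

From H_k ≅ ker(∂_k) / im(∂_{k+1}) we obtain:

  H_0: rank C_0 − rank ∂_1 = 8 − 7 = 1, and the invariant factors of ∂_1 are all 1, so H_0 ≅ Z.
  H_1: rank ker ∂_1 − rank ∂_2 = (24 − 7) − 15 = 2, and the invariant factors of ∂_2 are all 1, so H_1 ≅ Z^2.
  H_2: rank ker ∂_2 − rank ∂_3 = (16 − 15) − 0 = 1, and there is no ∂_3, so H_2 ≅ Z.

(K is a triangulation of the torus T^2.)

H_0 = Z,  H_1 = Z^2,  H_2 = Z.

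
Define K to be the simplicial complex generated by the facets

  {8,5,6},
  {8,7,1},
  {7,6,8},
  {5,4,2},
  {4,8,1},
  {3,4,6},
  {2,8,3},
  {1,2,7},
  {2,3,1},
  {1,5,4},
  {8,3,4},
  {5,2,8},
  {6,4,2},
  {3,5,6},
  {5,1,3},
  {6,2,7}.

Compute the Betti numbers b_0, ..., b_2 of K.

Fix the vertex order 1 < 2 < 3 < 4 < 5 < 6 < 7 < 8 and write every simplex with vertices in increasing order. Then dim K = 2 and the simplices of K are:

  0-simplices (8): [1], [2], [3], [4], [5], [6], [7], [8]
  1-simplices (24): (24 of them)
  2-simplices (16): [1,2,3], [1,2,7], [1,3,5], [1,4,5], [1,4,8], [1,7,8], [2,3,8], [2,4,5], [2,4,6], [2,5,8], [2,6,7], [3,4,6], [3,4,8], [3,5,6], [5,6,8], [6,7,8]

Hence C_0 ≅ Z^8, C_1 ≅ Z^24, C_2 ≅ Z^16.

Boundary ∂_1: C_1 → C_0 sends each edge [p,q] (with p < q) to q − p. For instance
  ∂[2,3] = [3] − [2].
This gives a 8×24 integer matrix of rank 7; reducing to Smith normal form yields diagonal entries (1,1,1,1,1,1,1).

The boundary map ∂_2: C_2 → C_1 maps a triangle to the signed sum of its edges. For instance
  ∂[2,4,5] = [4,5] − [2,5] + [2,4],
  ∂[1,4,8] = [4,8] − [1,8] + [1,4].
The resulting 24×16 matrix has rank 15, and its Smith normal form has invariant factors (1,1,1,1,1,1,1,1,1,1,1,1,1,1,1).

From H_k ≅ ker(∂_k) / im(∂_{k+1}) we obtain:

  H_0: rank C_0 − rank ∂_1 = 8 − 7 = 1, and the invariant factors of ∂_1 are all 1, so H_0 = Z.
  H_1: rank ker ∂_1 − rank ∂_2 = (24 − 7) − 15 = 2, and the invariant factors of ∂_2 are all 1, so H_1 = Z^2.
  H_2: rank ker ∂_2 − rank ∂_3 = (16 − 15) − 0 = 1, and there is no ∂_3, so H_2 = Z.

Hence the Betti numbers are b_0 = 1, b_1 = 2, b_2 = 1.

b_0 = 1, b_1 = 2, b_2 = 1.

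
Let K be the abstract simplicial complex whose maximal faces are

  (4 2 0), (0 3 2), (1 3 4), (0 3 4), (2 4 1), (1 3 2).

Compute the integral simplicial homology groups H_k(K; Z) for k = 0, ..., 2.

K has 5 vertices, 9 edges, 6 triangles.
rank ∂_0 = 0, rank ∂_1 = 4 ⇒ b_0 = 5 − 0 − 4 = 1; all invariant factors of ∂_1 are 1 so no torsion. So H_0 = Z.
rank ∂_1 = 4, rank ∂_2 = 5 ⇒ b_1 = 9 − 4 − 5 = 0; all invariant factors of ∂_2 are 1 so no torsion. So H_1 = 0.
rank ∂_2 = 5, rank ∂_3 = 0 ⇒ b_2 = 6 − 5 − 0 = 1. So H_2 = Z.

H_0 ≅ Z,  H_1 = 0,  H_2 ≅ Z.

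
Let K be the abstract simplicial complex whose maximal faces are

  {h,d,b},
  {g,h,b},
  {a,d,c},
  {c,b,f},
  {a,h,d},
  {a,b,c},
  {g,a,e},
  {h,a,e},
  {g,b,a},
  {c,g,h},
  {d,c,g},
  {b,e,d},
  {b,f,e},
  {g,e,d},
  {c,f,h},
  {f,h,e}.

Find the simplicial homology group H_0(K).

Order the vertices as a < b < c < d < e < f < g < h. Listing each simplex with vertices in this order, K has dimension 2 with simplices:

  0-simplices (8): a, b, c, d, e, f, g, h
  1-simplices (24): ab, ac, ad, ae, ag, ah, bc, bd, be, bf, bg, bh, cd, cf, cg, ch, de, dg, dh, ef, eg, eh, fh, gh
  2-simplices (16): abc, abg, acd, adh, aeg, aeh, bcf, bde, bdh, bef, bgh, cdg, cfh, cgh, deg, efh

giving chain groups C_0 ≅ Z^8, C_1 ≅ Z^24, C_2 ≅ Z^16.

Boundary ∂_1: C_1 → C_0 sends each edge [p,q] (with p < q) to q − p. For instance
  ∂eh = h − e.
The resulting 8×24 matrix has rank 7, and its Smith normal form has invariant factors (1,1,1,1,1,1,1).

The boundary map ∂_2: C_2 → C_1 maps a triangle to the signed sum of its edges. For instance
  ∂deg = eg − dg + de,
  ∂efh = fh − eh + ef.
The resulting 24×16 matrix has rank 15, and its Smith normal form has invariant factors (1,1,1,1,1,1,1,1,1,1,1,1,1,1,1).

From H_k ≅ ker(∂_k) / im(∂_{k+1}) we obtain:

  H_0: rank C_0 − rank ∂_1 = 8 − 7 = 1, and the invariant factors of ∂_1 are all 1, so H_0 = Z.

H_0 ≅ Z.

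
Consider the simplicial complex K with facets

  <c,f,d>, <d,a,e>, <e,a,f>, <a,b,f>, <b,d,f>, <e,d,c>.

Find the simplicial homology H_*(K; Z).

K has 6 vertices, 12 edges, 6 triangles.
rank ∂_0 = 0, rank ∂_1 = 5 ⇒ b_0 = 6 − 0 − 5 = 1; all invariant factors of ∂_1 are 1 so no torsion. So H_0 = Z.
rank ∂_1 = 5, rank ∂_2 = 6 ⇒ b_1 = 12 − 5 − 6 = 1; all invariant factors of ∂_2 are 1 so no torsion. So H_1 = Z.
rank ∂_2 = 6, rank ∂_3 = 0 ⇒ b_2 = 6 − 6 − 0 = 0. So H_2 = 0.

H_0 = Z,  H_1 = Z,  H_2 = 0.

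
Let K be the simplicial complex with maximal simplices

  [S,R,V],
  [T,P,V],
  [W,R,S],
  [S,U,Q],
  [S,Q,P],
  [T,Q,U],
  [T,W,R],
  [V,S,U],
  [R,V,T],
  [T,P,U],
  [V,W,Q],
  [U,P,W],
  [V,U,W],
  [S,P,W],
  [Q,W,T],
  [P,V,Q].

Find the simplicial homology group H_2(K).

We work with the vertex ordering P < Q < R < S < T < U < V < W. The simplices of K, each written with vertices in increasing order, are:

  0-simplices (8): P, Q, R, S, T, U, V, W
  1-simplices (24): PQ, PS, PT, PU, PV, PW, QS, QT, QU, QV, QW, RS, RT, RV, RW, SU, SV, SW, TU, TV, TW, UV, UW, VW
  2-simplices (16): PQS, PQV, PSW, PTU, PTV, PUW, QSU, QTU, QTW, QVW, RSV, RSW, RTV, RTW, SUV, UVW

Hence C_0 ≅ Z^8, C_1 ≅ Z^24, C_2 ≅ Z^16.

The boundary map ∂_1: C_1 → C_0 maps an edge to its endpoints' difference, ∂[p,q] = q − p. For instance
  ∂TU = U − T.
The 8×24 boundary matrix has rank 7 and Smith normal form diag(1,1,1,1,1,1,1).

Boundary ∂_2: C_2 → C_1 sends each 2-simplex [p,q,r] to [q,r] − [p,r] + [p,q]. For instance
  ∂PQV = QV − PV + PQ,
  ∂PUW = UW − PW + PU.
This gives a 24×16 integer matrix of rank 15; reducing to Smith normal form yields diagonal entries (1,1,1,1,1,1,1,1,1,1,1,1,1,1,1).

Now H_k = ker ∂_k / im ∂_{k+1}, so:

  H_2: rank ker ∂_2 − rank ∂_3 = (16 − 15) − 0 = 1, and there is no ∂_3, so H_2 ≅ Z.

H_2 ≅ Z.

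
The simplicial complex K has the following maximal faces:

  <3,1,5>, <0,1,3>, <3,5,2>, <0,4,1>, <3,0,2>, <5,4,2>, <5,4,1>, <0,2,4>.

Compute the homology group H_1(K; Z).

H_1 ≅ 0.

K has 6 vertices, 12 edges, 8 triangles.
rank ∂_1 = 5, rank ∂_2 = 7 ⇒ b_1 = 12 − 5 − 7 = 0; all invariant factors of ∂_2 are 1 so no torsion. So H_1 = 0.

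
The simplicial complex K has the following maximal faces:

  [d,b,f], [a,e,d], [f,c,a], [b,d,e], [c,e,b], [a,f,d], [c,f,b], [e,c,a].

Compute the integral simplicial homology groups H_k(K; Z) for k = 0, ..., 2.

K has 6 vertices, 12 edges, 8 triangles.
rank ∂_0 = 0, rank ∂_1 = 5 ⇒ b_0 = 6 − 0 − 5 = 1; all invariant factors of ∂_1 are 1 so no torsion. So H_0 = Z.
rank ∂_1 = 5, rank ∂_2 = 7 ⇒ b_1 = 12 − 5 − 7 = 0; all invariant factors of ∂_2 are 1 so no torsion. So H_1 = 0.
rank ∂_2 = 7, rank ∂_3 = 0 ⇒ b_2 = 8 − 7 − 0 = 1. So H_2 = Z.

H_0 ≅ Z,  H_1 = 0,  H_2 ≅ Z.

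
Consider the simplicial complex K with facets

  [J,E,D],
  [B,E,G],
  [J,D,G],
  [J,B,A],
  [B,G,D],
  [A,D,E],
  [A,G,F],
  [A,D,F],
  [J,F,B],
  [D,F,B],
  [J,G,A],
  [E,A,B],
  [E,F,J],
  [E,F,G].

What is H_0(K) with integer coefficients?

K has 7 vertices, 21 edges, 14 triangles.
rank ∂_0 = 0, rank ∂_1 = 6 ⇒ b_0 = 7 − 0 − 6 = 1; all invariant factors of ∂_1 are 1 so no torsion. So H_0 = Z.

H_0 ≅ Z.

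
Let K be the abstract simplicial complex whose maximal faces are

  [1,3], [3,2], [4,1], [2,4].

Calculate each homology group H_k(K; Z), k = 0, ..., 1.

H_0 = Z,  H_1 = Z.

Fix the vertex order 1 < 2 < 3 < 4 and write every simplex with vertices in increasing order. Then dim K = 1 and the simplices of K are:

  0-simplices (4): [1], [2], [3], [4]
  1-simplices (4): [1,3], [1,4], [2,3], [2,4]

Hence C_0 ≅ Z^4, C_1 ≅ Z^4.

∂_1: C_1 → C_0 is given by ∂[p,q] = [q] − [p].
This gives a 4×4 integer matrix of rank 3; reducing to Smith normal form yields diagonal entries (1,1,1).

Reading off H_k = ker ∂_k / im ∂_{k+1}:

  H_0: rank C_0 − rank ∂_1 = 4 − 3 = 1, and the invariant factors of ∂_1 are all 1, so H_0 ≅ Z.
  H_1: rank ker ∂_1 − rank ∂_2 = (4 − 3) − 0 = 1, and there is no ∂_2, so H_1 ≅ Z.

As a check, the Euler characteristic is 4 − 4 = 0, which agrees with 1 − 1 = 0.
(K is a triangulation of the circle S^1.)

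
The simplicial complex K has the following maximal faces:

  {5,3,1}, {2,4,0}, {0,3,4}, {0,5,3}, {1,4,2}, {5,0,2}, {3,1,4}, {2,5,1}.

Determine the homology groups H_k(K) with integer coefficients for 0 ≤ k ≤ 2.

Order the vertices as 0 < 1 < 2 < 3 < 4 < 5. Listing each simplex with vertices in this order, K has dimension 2 with simplices:

  0-simplices (6): [0], [1], [2], [3], [4], [5]
  1-simplices (12): [0,2], [0,3], [0,4], [0,5], [1,2], [1,3], [1,4], [1,5], [2,4], [2,5], [3,4], [3,5]
  2-simplices (8): [0,2,4], [0,2,5], [0,3,4], [0,3,5], [1,2,4], [1,2,5], [1,3,4], [1,3,5]

so the chain groups are C_0 ≅ Z^6, C_1 ≅ Z^12, C_2 ≅ Z^8.

∂_1: C_1 → C_0 maps an edge to its endpoints' difference, ∂[p,q] = q − p. For instance
  ∂[0,2] = [2] − [0].
As a 6×12 matrix over Z this has rank 5, with invariant factors (1,1,1,1,1).

∂_2: C_2 → C_1 acts by ∂[p,q,r] = [q,r] − [p,r] + [p,q]. For instance
  ∂[1,3,5] = [3,5] − [1,5] + [1,3],
  ∂[0,2,4] = [2,4] − [0,4] + [0,2].
This gives a 12×8 integer matrix of rank 7; reducing to Smith normal form yields diagonal entries (1,1,1,1,1,1,1).

From H_k ≅ ker(∂_k) / im(∂_{k+1}) we obtain:

  H_0: rank C_0 − rank ∂_1 = 6 − 5 = 1, and the invariant factors of ∂_1 are all 1, so H_0 ≅ Z.
  H_1: rank ker ∂_1 − rank ∂_2 = (12 − 5) − 7 = 0, and the invariant factors of ∂_2 are all 1, so H_1 ≅ 0.
  H_2: rank ker ∂_2 − rank ∂_3 = (8 − 7) − 0 = 1, and there is no ∂_3, so H_2 ≅ Z.

H_0 ≅ Z,  H_1 = 0,  H_2 ≅ Z.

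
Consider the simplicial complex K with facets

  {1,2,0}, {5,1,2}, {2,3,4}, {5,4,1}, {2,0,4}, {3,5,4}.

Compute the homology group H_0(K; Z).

H_0 = Z.

We work with the vertex ordering 0 < 1 < 2 < 3 < 4 < 5. The simplices of K, each written with vertices in increasing order, are:

  0-simplices (6): [0], [1], [2], [3], [4], [5]
  1-simplices (12): [0,1], [0,2], [0,4], [1,2], [1,4], [1,5], [2,3], [2,4], [2,5], [3,4], [3,5], [4,5]
  2-simplices (6): [0,1,2], [0,2,4], [1,2,5], [1,4,5], [2,3,4], [3,4,5]

so the chain groups are C_0 ≅ Z^6, C_1 ≅ Z^12, C_2 ≅ Z^6.

∂_1: C_1 → C_0 is given by ∂[p,q] = [q] − [p]. For instance
  ∂[0,2] = [2] − [0].
The 6×12 boundary matrix has rank 5 and Smith normal form diag(1,1,1,1,1).

Boundary ∂_2: C_2 → C_1 sends each 2-simplex [p,q,r] to [q,r] − [p,r] + [p,q]. For instance
  ∂[0,1,2] = [1,2] − [0,2] + [0,1],
  ∂[1,2,5] = [2,5] − [1,5] + [1,2].
This gives a 12×6 integer matrix of rank 6; reducing to Smith normal form yields diagonal entries (1,1,1,1,1,1).

Now H_k = ker ∂_k / im ∂_{k+1}, so:

  H_0: rank C_0 − rank ∂_1 = 6 − 5 = 1, and the invariant factors of ∂_1 are all 1, so H_0 ≅ Z.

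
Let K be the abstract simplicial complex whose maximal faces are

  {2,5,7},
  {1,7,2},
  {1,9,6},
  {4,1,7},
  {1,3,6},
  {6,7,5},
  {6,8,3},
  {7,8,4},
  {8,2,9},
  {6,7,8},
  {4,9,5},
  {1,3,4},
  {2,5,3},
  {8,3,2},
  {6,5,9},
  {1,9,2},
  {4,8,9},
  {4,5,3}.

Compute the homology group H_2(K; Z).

Order the vertices as 1 < 2 < 3 < 4 < 5 < 6 < 7 < 8 < 9. Listing each simplex with vertices in this order, K has dimension 2 with simplices:

  0-simplices (9): [1], [2], [3], [4], [5], [6], [7], [8], [9]
  1-simplices (27): (27 of them)
  2-simplices (18): [1,2,7], [1,2,9], [1,3,4], [1,3,6], [1,4,7], [1,6,9], [2,3,5], [2,3,8], [2,5,7], [2,8,9], [3,4,5], [3,6,8], [4,5,9], [4,7,8], [4,8,9], [5,6,7], [5,6,9], [6,7,8]

so the chain groups are C_0 ≅ Z^9, C_1 ≅ Z^27, C_2 ≅ Z^18.

Boundary ∂_1: C_1 → C_0 maps an edge to its endpoints' difference, ∂[p,q] = q − p.
This gives a 9×27 integer matrix of rank 8; reducing to Smith normal form yields diagonal entries (1,1,1,1,1,1,1,1).

The boundary map ∂_2: C_2 → C_1 maps a triangle to the signed sum of its edges. For instance
  ∂[3,4,5] = [4,5] − [3,5] + [3,4],
  ∂[1,6,9] = [6,9] − [1,9] + [1,6].
As a 27×18 matrix over Z this has rank 17, with invariant factors (1,1,1,1,1,1,1,1,1,1,1,1,1,1,1,1,1).

Computing H_k = (kernel of ∂_k) / (image of ∂_{k+1}):

  H_2: rank ker ∂_2 − rank ∂_3 = (18 − 17) − 0 = 1, and there is no ∂_3, so H_2 = Z.

H_2 ≅ Z.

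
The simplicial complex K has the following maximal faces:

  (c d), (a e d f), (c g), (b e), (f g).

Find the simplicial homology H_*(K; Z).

Take the total order a < b < c < d < e < f < g on the vertex set. Then K (dimension 3) consists of the simplices:

  0-simplices (7): a, b, c, d, e, f, g
  1-simplices (10): ad, ae, af, be, cd, cg, de, df, ef, fg
  2-simplices (4): ade, adf, aef, def
  3-simplices (1): adef

Hence C_0 ≅ Z^7, C_1 ≅ Z^10, C_2 ≅ Z^4, C_3 ≅ Z^1.

The boundary map ∂_1: C_1 → C_0 maps an edge to its endpoints' difference, ∂[p,q] = q − p. For instance
  ∂cd = d − c.
This gives a 7×10 integer matrix of rank 6; reducing to Smith normal form yields diagonal entries (1,1,1,1,1,1).

∂_2: C_2 → C_1 maps a triangle to the signed sum of its edges. For instance
  ∂ade = de − ae + ad,
  ∂def = ef − df + de.
As a 10×4 matrix over Z this has rank 3, with invariant factors (1,1,1).

∂_3: C_3 → C_2 sends each 3-simplex σ to the alternating sum Σ_i (−1)^i (σ with its i-th vertex removed). For instance
  ∂adef = def − aef + adf − ade.
As a 4×1 matrix over Z this has rank 1, with invariant factors (1).

Now H_k = ker ∂_k / im ∂_{k+1}, so:

  H_0: rank C_0 − rank ∂_1 = 7 − 6 = 1, and the invariant factors of ∂_1 are all 1, so H_0 ≅ Z.
  H_1: rank ker ∂_1 − rank ∂_2 = (10 − 6) − 3 = 1, and the invariant factors of ∂_2 are all 1, so H_1 ≅ Z.
  H_2: rank ker ∂_2 − rank ∂_3 = (4 − 3) − 1 = 0, and the invariant factors of ∂_3 are all 1, so H_2 ≅ 0.
  H_3: rank ker ∂_3 − rank ∂_4 = (1 − 1) − 0 = 0, and there is no ∂_4, so H_3 ≅ 0.

H_0 ≅ Z,  H_1 ≅ Z,  H_2 = 0,  H_3 = 0.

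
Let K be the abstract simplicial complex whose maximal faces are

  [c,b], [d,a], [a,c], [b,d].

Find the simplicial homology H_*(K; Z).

Take the total order a < b < c < d on the vertex set. Then K (dimension 1) consists of the simplices:

  0-simplices (4): a, b, c, d
  1-simplices (4): ac, ad, bc, bd

Hence C_0 ≅ Z^4, C_1 ≅ Z^4.

The boundary map ∂_1: C_1 → C_0 is given by ∂[p,q] = [q] − [p]. For instance
  ∂bc = c − b.
The 4×4 boundary matrix has rank 3 and Smith normal form diag(1,1,1).

Computing H_k = (kernel of ∂_k) / (image of ∂_{k+1}):

  H_0: rank C_0 − rank ∂_1 = 4 − 3 = 1, and the invariant factors of ∂_1 are all 1, so H_0 ≅ Z.
  H_1: rank ker ∂_1 − rank ∂_2 = (4 − 3) − 0 = 1, and there is no ∂_2, so H_1 ≅ Z.

H_0 = Z,  H_1 = Z.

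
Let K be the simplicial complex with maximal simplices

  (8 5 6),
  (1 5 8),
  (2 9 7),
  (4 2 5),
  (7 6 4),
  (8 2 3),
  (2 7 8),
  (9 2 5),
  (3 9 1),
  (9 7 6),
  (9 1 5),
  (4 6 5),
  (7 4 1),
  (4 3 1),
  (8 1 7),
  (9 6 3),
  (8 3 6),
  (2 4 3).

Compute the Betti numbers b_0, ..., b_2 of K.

We work with the vertex ordering 1 < 2 < 3 < 4 < 5 < 6 < 7 < 8 < 9. The simplices of K, each written with vertices in increasing order, are:

  0-simplices (9): [1], [2], [3], [4], [5], [6], [7], [8], [9]
  1-simplices (27): (27 of them)
  2-simplices (18): [1,3,4], [1,3,9], [1,4,7], [1,5,8], [1,5,9], [1,7,8], [2,3,4], [2,3,8], [2,4,5], [2,5,9], [2,7,8], [2,7,9], [3,6,8], [3,6,9], [4,5,6], [4,6,7], [5,6,8], [6,7,9]

so the chain groups are C_0 ≅ Z^9, C_1 ≅ Z^27, C_2 ≅ Z^18.

∂_1: C_1 → C_0 maps an edge to its endpoints' difference, ∂[p,q] = q − p.
As a 9×27 matrix over Z this has rank 8, with invariant factors (1,1,1,1,1,1,1,1).

Boundary ∂_2: C_2 → C_1 maps a triangle to the signed sum of its edges. For instance
  ∂[2,3,4] = [3,4] − [2,4] + [2,3],
  ∂[1,4,7] = [4,7] − [1,7] + [1,4].
As a 27×18 matrix over Z this has rank 17, with invariant factors (1,1,1,1,1,1,1,1,1,1,1,1,1,1,1,1,1).

Computing H_k = (kernel of ∂_k) / (image of ∂_{k+1}):

  H_0: rank C_0 − rank ∂_1 = 9 − 8 = 1, and the invariant factors of ∂_1 are all 1, so H_0 = Z.
  H_1: rank ker ∂_1 − rank ∂_2 = (27 − 8) − 17 = 2, and the invariant factors of ∂_2 are all 1, so H_1 = Z^2.
  H_2: rank ker ∂_2 − rank ∂_3 = (18 − 17) − 0 = 1, and there is no ∂_3, so H_2 = Z.

(K is a triangulation of the torus T^2.)

Hence the Betti numbers are b_0 = 1, b_1 = 2, b_2 = 1.

b_0 = 1, b_1 = 2, b_2 = 1.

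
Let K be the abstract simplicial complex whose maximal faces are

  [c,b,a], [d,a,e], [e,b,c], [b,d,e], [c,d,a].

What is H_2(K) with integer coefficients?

H_2 = 0.

Take the total order a < b < c < d < e on the vertex set. Then K (dimension 2) consists of the simplices:

  0-simplices (5): a, b, c, d, e
  1-simplices (10): ab, ac, ad, ae, bc, bd, be, cd, ce, de
  2-simplices (5): abc, acd, ade, bce, bde

so the chain groups are C_0 ≅ Z^5, C_1 ≅ Z^10, C_2 ≅ Z^5.

Boundary ∂_1: C_1 → C_0 sends each edge [p,q] (with p < q) to q − p. For instance
  ∂ae = e − a.
The resulting 5×10 matrix has rank 4, and its Smith normal form has invariant factors (1,1,1,1).

Boundary ∂_2: C_2 → C_1 sends each 2-simplex [p,q,r] to [q,r] − [p,r] + [p,q]. For instance
  ∂acd = cd − ad + ac,
  ∂bde = de − be + bd.
This gives a 10×5 integer matrix of rank 5; reducing to Smith normal form yields diagonal entries (1,1,1,1,1).

Computing H_k = (kernel of ∂_k) / (image of ∂_{k+1}):

  H_2: rank ker ∂_2 − rank ∂_3 = (5 − 5) − 0 = 0, and there is no ∂_3, so H_2 = 0.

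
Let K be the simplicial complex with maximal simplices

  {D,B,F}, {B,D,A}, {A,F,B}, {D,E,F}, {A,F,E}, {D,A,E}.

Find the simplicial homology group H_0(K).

We work with the vertex ordering A < B < D < E < F. The simplices of K, each written with vertices in increasing order, are:

  0-simplices (5): A, B, D, E, F
  1-simplices (9): AB, AD, AE, AF, BD, BF, DE, DF, EF
  2-simplices (6): ABD, ABF, ADE, AEF, BDF, DEF

giving chain groups C_0 ≅ Z^5, C_1 ≅ Z^9, C_2 ≅ Z^6.

∂_1: C_1 → C_0 sends each edge [p,q] (with p < q) to q − p.
The 5×9 boundary matrix has rank 4 and Smith normal form diag(1,1,1,1).

∂_2: C_2 → C_1 maps a triangle to the signed sum of its edges. For instance
  ∂AEF = EF − AF + AE,
  ∂DEF = EF − DF + DE.
As a 9×6 matrix over Z this has rank 5, with invariant factors (1,1,1,1,1).

Reading off H_k = ker ∂_k / im ∂_{k+1}:

  H_0: rank C_0 − rank ∂_1 = 5 − 4 = 1, and the invariant factors of ∂_1 are all 1, so H_0 = Z.

H_0 ≅ Z.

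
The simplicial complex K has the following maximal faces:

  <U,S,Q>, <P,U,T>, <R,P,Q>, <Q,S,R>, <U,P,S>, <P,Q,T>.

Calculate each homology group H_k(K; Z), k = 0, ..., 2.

Take the total order P < Q < R < S < T < U on the vertex set. Then K (dimension 2) consists of the simplices:

  0-simplices (6): P, Q, R, S, T, U
  1-simplices (12): PQ, PR, PS, PT, PU, QR, QS, QT, QU, RS, SU, TU
  2-simplices (6): PQR, PQT, PSU, PTU, QRS, QSU

Hence C_0 ≅ Z^6, C_1 ≅ Z^12, C_2 ≅ Z^6.

∂_1: C_1 → C_0 sends each edge [p,q] (with p < q) to q − p. For instance
  ∂PQ = Q − P.
As a 6×12 matrix over Z this has rank 5, with invariant factors (1,1,1,1,1).

Boundary ∂_2: C_2 → C_1 maps a triangle to the signed sum of its edges. For instance
  ∂PQT = QT − PT + PQ,
  ∂QSU = SU − QU + QS.
The resulting 12×6 matrix has rank 6, and its Smith normal form has invariant factors (1,1,1,1,1,1).

Now H_k = ker ∂_k / im ∂_{k+1}, so:

  H_0: rank C_0 − rank ∂_1 = 6 − 5 = 1, and the invariant factors of ∂_1 are all 1, so H_0 = Z.
  H_1: rank ker ∂_1 − rank ∂_2 = (12 − 5) − 6 = 1, and the invariant factors of ∂_2 are all 1, so H_1 = Z.
  H_2: rank ker ∂_2 − rank ∂_3 = (6 − 6) − 0 = 0, and there is no ∂_3, so H_2 = 0.

(K is a triangulation of the cylinder S^1 x I.)

H_0 = Z,  H_1 = Z,  H_2 = 0.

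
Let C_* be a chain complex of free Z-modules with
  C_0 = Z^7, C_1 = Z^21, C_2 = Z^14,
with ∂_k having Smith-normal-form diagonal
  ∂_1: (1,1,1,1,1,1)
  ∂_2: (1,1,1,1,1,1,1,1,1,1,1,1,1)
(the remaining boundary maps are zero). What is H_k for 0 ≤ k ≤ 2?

H_0 ≅ Z,  H_1 ≅ Z^2,  H_2 ≅ Z.

H_0: b_0 = 7 − 0 − 6 = 1; torsion from ∂_1 factors > 1: none. So H_0 ≅ Z.
H_1: b_1 = 21 − 6 − 13 = 2; torsion from ∂_2 factors > 1: none. So H_1 ≅ Z^2.
H_2: b_2 = 14 − 13 − 0 = 1; torsion from ∂_3 factors > 1: none. So H_2 ≅ Z.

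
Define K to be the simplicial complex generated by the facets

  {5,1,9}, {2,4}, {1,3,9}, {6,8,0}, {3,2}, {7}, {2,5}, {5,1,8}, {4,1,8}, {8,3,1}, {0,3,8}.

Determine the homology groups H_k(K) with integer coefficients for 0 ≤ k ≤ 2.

We work with the vertex ordering 0 < 1 < 2 < 3 < 4 < 5 < 6 < 7 < 8 < 9. The simplices of K, each written with vertices in increasing order, are:

  0-simplices (10): [0], [1], [2], [3], [4], [5], [6], [7], [8], [9]
  1-simplices (17): [0,3], [0,6], [0,8], [1,3], [1,4], [1,5], [1,8], [1,9], [2,3], [2,4], [2,5], [3,8], [3,9], [4,8], [5,8], [5,9], [6,8]
  2-simplices (7): [0,3,8], [0,6,8], [1,3,8], [1,3,9], [1,4,8], [1,5,8], [1,5,9]

so the chain groups are C_0 ≅ Z^10, C_1 ≅ Z^17, C_2 ≅ Z^7.

Boundary ∂_1: C_1 → C_0 maps an edge to its endpoints' difference, ∂[p,q] = q − p. For instance
  ∂[4,8] = [8] − [4].
This gives a 10×17 integer matrix of rank 8; reducing to Smith normal form yields diagonal entries (1,1,1,1,1,1,1,1).

Boundary ∂_2: C_2 → C_1 maps a triangle to the signed sum of its edges. For instance
  ∂[1,3,9] = [3,9] − [1,9] + [1,3],
  ∂[0,3,8] = [3,8] − [0,8] + [0,3].
This gives a 17×7 integer matrix of rank 7; reducing to Smith normal form yields diagonal entries (1,1,1,1,1,1,1).

From H_k ≅ ker(∂_k) / im(∂_{k+1}) we obtain:

  H_0: rank C_0 − rank ∂_1 = 10 − 8 = 2, and the invariant factors of ∂_1 are all 1, so H_0 = Z^2.
  H_1: rank ker ∂_1 − rank ∂_2 = (17 − 8) − 7 = 2, and the invariant factors of ∂_2 are all 1, so H_1 = Z^2.
  H_2: rank ker ∂_2 − rank ∂_3 = (7 − 7) − 0 = 0, and there is no ∂_3, so H_2 = 0.

H_0 = Z^2,  H_1 = Z^2,  H_2 = 0.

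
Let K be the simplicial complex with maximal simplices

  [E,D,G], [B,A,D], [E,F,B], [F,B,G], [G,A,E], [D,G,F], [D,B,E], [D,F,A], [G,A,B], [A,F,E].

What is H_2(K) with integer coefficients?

H_2 = 0.

Take the total order A < B < D < E < F < G on the vertex set. Then K (dimension 2) consists of the simplices:

  0-simplices (6): A, B, D, E, F, G
  1-simplices (15): AB, AD, AE, AF, AG, BD, BE, BF, BG, DE, DF, DG, EF, EG, FG
  2-simplices (10): ABD, ABG, ADF, AEF, AEG, BDE, BEF, BFG, DEG, DFG

Hence C_0 ≅ Z^6, C_1 ≅ Z^15, C_2 ≅ Z^10.

The boundary map ∂_1: C_1 → C_0 is given by ∂[p,q] = [q] − [p].
The resulting 6×15 matrix has rank 5, and its Smith normal form has invariant factors (1,1,1,1,1).

∂_2: C_2 → C_1 acts by ∂[p,q,r] = [q,r] − [p,r] + [p,q]. For instance
  ∂ADF = DF − AF + AD,
  ∂BEF = EF − BF + BE.
The resulting 15×10 matrix has rank 10, and its Smith normal form has invariant factors (1,1,1,1,1,1,1,1,1,2).

Computing H_k = (kernel of ∂_k) / (image of ∂_{k+1}):

  H_2: rank ker ∂_2 − rank ∂_3 = (10 − 10) − 0 = 0, and there is no ∂_3, so H_2 ≅ 0.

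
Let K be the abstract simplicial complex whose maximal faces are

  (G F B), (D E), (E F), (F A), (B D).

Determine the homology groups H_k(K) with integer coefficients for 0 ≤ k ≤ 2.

H_0 = Z,  H_1 = Z,  H_2 = 0.

Order the vertices as A < B < D < E < F < G. Listing each simplex with vertices in this order, K has dimension 2 with simplices:

  0-simplices (6): A, B, D, E, F, G
  1-simplices (7): AF, BD, BF, BG, DE, EF, FG
  2-simplices (1): BFG

giving chain groups C_0 ≅ Z^6, C_1 ≅ Z^7, C_2 ≅ Z^1.

Boundary ∂_1: C_1 → C_0 sends each edge [p,q] (with p < q) to q − p.
This gives a 6×7 integer matrix of rank 5; reducing to Smith normal form yields diagonal entries (1,1,1,1,1).

Boundary ∂_2: C_2 → C_1 sends each 2-simplex [p,q,r] to [q,r] − [p,r] + [p,q]. For instance
  ∂BFG = FG − BG + BF.
The resulting 7×1 matrix has rank 1, and its Smith normal form has invariant factors (1).

Computing H_k = (kernel of ∂_k) / (image of ∂_{k+1}):

  H_0: rank C_0 − rank ∂_1 = 6 − 5 = 1, and the invariant factors of ∂_1 are all 1, so H_0 = Z.
  H_1: rank ker ∂_1 − rank ∂_2 = (7 − 5) − 1 = 1, and the invariant factors of ∂_2 are all 1, so H_1 = Z.
  H_2: rank ker ∂_2 − rank ∂_3 = (1 − 1) − 0 = 0, and there is no ∂_3, so H_2 = 0.

As a check, the Euler characteristic is 6 − 7 + 1 = 0, which agrees with 1 − 1 + 0 = 0.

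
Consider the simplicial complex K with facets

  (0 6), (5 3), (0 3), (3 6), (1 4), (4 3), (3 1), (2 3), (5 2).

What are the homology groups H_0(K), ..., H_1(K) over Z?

Take the total order 0 < 1 < 2 < 3 < 4 < 5 < 6 on the vertex set. Then K (dimension 1) consists of the simplices:

  0-simplices (7): [0], [1], [2], [3], [4], [5], [6]
  1-simplices (9): [0,3], [0,6], [1,3], [1,4], [2,3], [2,5], [3,4], [3,5], [3,6]

so the chain groups are C_0 ≅ Z^7, C_1 ≅ Z^9.

Boundary ∂_1: C_1 → C_0 sends each edge [p,q] (with p < q) to q − p. For instance
  ∂[3,5] = [5] − [3].
The 7×9 boundary matrix has rank 6 and Smith normal form diag(1,1,1,1,1,1).

Reading off H_k = ker ∂_k / im ∂_{k+1}:

  H_0: rank C_0 − rank ∂_1 = 7 − 6 = 1, and the invariant factors of ∂_1 are all 1, so H_0 = Z.
  H_1: rank ker ∂_1 − rank ∂_2 = (9 − 6) − 0 = 3, and there is no ∂_2, so H_1 = Z^3.

(K is a triangulation of a wedge of 3 circles.)

H_0 = Z,  H_1 = Z^3.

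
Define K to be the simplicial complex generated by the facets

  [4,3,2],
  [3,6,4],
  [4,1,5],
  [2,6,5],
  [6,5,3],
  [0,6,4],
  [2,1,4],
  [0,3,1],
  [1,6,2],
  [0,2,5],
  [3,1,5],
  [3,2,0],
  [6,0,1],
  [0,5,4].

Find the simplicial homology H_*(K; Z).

Take the total order 0 < 1 < 2 < 3 < 4 < 5 < 6 on the vertex set. Then K (dimension 2) consists of the simplices:

  0-simplices (7): [0], [1], [2], [3], [4], [5], [6]
  1-simplices (21): [0,1], [0,2], [0,3], [0,4], [0,5], [0,6], [1,2], [1,3], [1,4], [1,5], [1,6], [2,3], [2,4], [2,5], [2,6], [3,4], [3,5], [3,6], [4,5], [4,6], [5,6]
  2-simplices (14): [0,1,3], [0,1,6], [0,2,3], [0,2,5], [0,4,5], [0,4,6], [1,2,4], [1,2,6], [1,3,5], [1,4,5], [2,3,4], [2,5,6], [3,4,6], [3,5,6]

Hence C_0 ≅ Z^7, C_1 ≅ Z^21, C_2 ≅ Z^14.

The boundary map ∂_1: C_1 → C_0 sends each edge [p,q] (with p < q) to q − p. For instance
  ∂[0,5] = [5] − [0].
The resulting 7×21 matrix has rank 6, and its Smith normal form has invariant factors (1,1,1,1,1,1).

The boundary map ∂_2: C_2 → C_1 acts by ∂[p,q,r] = [q,r] − [p,r] + [p,q]. For instance
  ∂[0,4,6] = [4,6] − [0,6] + [0,4],
  ∂[3,4,6] = [4,6] − [3,6] + [3,4].
The resulting 21×14 matrix has rank 13, and its Smith normal form has invariant factors (1,1,1,1,1,1,1,1,1,1,1,1,1).

From H_k ≅ ker(∂_k) / im(∂_{k+1}) we obtain:

  H_0: rank C_0 − rank ∂_1 = 7 − 6 = 1, and the invariant factors of ∂_1 are all 1, so H_0 ≅ Z.
  H_1: rank ker ∂_1 − rank ∂_2 = (21 − 6) − 13 = 2, and the invariant factors of ∂_2 are all 1, so H_1 ≅ Z^2.
  H_2: rank ker ∂_2 − rank ∂_3 = (14 − 13) − 0 = 1, and there is no ∂_3, so H_2 ≅ Z.

As a check, the Euler characteristic is 7 − 21 + 14 = 0, which agrees with 1 − 2 + 1 = 0.

H_0 = Z,  H_1 = Z^2,  H_2 = Z.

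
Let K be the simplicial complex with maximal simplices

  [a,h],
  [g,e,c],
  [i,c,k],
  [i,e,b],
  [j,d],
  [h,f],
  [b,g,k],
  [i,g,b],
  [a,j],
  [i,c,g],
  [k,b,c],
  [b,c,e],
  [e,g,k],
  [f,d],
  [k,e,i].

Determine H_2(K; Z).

Take the total order a < b < c < d < e < f < g < h < i < j < k on the vertex set. Then K (dimension 2) consists of the simplices:

  0-simplices (11): a, b, c, d, e, f, g, h, i, j, k
  1-simplices (20): ah, aj, bc, be, bg, bi, bk, ce, cg, ci, ck, df, dj, eg, ei, ek, fh, gi, gk, ik
  2-simplices (10): bce, bck, bei, bgi, bgk, ceg, cgi, cik, egk, eik

giving chain groups C_0 ≅ Z^11, C_1 ≅ Z^20, C_2 ≅ Z^10.

Boundary ∂_1: C_1 → C_0 sends each edge [p,q] (with p < q) to q − p.
This gives a 11×20 integer matrix of rank 9; reducing to Smith normal form yields diagonal entries (1,1,1,1,1,1,1,1,1).

∂_2: C_2 → C_1 sends each 2-simplex [p,q,r] to [q,r] − [p,r] + [p,q]. For instance
  ∂bgi = gi − bi + bg,
  ∂eik = ik − ek + ei.
The resulting 20×10 matrix has rank 10, and its Smith normal form has invariant factors (1,1,1,1,1,1,1,1,1,2).

From H_k ≅ ker(∂_k) / im(∂_{k+1}) we obtain:

  H_2: rank ker ∂_2 − rank ∂_3 = (10 − 10) − 0 = 0, and there is no ∂_3, so H_2 ≅ 0.

H_2 ≅ 0.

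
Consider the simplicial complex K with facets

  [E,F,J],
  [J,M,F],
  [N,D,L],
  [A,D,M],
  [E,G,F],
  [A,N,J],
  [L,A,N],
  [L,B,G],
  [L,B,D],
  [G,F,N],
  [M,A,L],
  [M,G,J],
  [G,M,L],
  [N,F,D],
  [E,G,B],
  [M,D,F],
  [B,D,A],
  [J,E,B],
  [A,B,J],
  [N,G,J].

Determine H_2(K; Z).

H_2 ≅ 0.

Order the vertices as A < B < D < E < F < G < J < L < M < N. Listing each simplex with vertices in this order, K has dimension 2 with simplices:

  0-simplices (10): A, B, D, E, F, G, J, L, M, N
  1-simplices (30): AB, AD, AJ, AL, AM, AN, BD, BE, BG, BJ, BL, DF, DL, DM, DN, EF, EG, EJ, FG, FJ, FM, FN, GJ, GL, GM, GN, JM, JN, LM, LN
  2-simplices (20): ABD, ABJ, ADM, AJN, ALM, ALN, BDL, BEG, BEJ, BGL, DFM, DFN, DLN, EFG, EFJ, FGN, FJM, GJM, GJN, GLM

Hence C_0 ≅ Z^10, C_1 ≅ Z^30, C_2 ≅ Z^20.

Boundary ∂_1: C_1 → C_0 maps an edge to its endpoints' difference, ∂[p,q] = q − p. For instance
  ∂DN = N − D.
The resulting 10×30 matrix has rank 9, and its Smith normal form has invariant factors (1,1,1,1,1,1,1,1,1).

∂_2: C_2 → C_1 maps a triangle to the signed sum of its edges. For instance
  ∂ABJ = BJ − AJ + AB,
  ∂ALM = LM − AM + AL.
This gives a 30×20 integer matrix of rank 20; reducing to Smith normal form yields diagonal entries (1,1,1,1,1,1,1,1,1,1,1,1,1,1,1,1,1,1,1,2).

Reading off H_k = ker ∂_k / im ∂_{k+1}:

  H_2: rank ker ∂_2 − rank ∂_3 = (20 − 20) − 0 = 0, and there is no ∂_3, so H_2 = 0.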